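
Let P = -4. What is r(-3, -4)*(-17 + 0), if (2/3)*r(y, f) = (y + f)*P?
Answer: -714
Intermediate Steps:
r(y, f) = -6*f - 6*y (r(y, f) = 3*((y + f)*(-4))/2 = 3*((f + y)*(-4))/2 = 3*(-4*f - 4*y)/2 = -6*f - 6*y)
r(-3, -4)*(-17 + 0) = (-6*(-4) - 6*(-3))*(-17 + 0) = (24 + 18)*(-17) = 42*(-17) = -714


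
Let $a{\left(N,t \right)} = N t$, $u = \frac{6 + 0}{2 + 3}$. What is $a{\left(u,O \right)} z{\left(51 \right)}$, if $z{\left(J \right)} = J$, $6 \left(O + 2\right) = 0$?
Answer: $- \frac{612}{5} \approx -122.4$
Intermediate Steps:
$O = -2$ ($O = -2 + \frac{1}{6} \cdot 0 = -2 + 0 = -2$)
$u = \frac{6}{5} \approx 1.2$
$a{\left(u,O \right)} z{\left(51 \right)} = \frac{6}{5} \left(-2\right) 51 = \left(- \frac{12}{5}\right) 51 = - \frac{612}{5}$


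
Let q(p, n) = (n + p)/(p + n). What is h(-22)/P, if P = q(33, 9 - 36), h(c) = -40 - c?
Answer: -18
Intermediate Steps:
q(p, n) = 1 (q(p, n) = (n + p)/(n + p) = 1)
P = 1
h(-22)/P = (-40 - 1*(-22))/1 = (-40 + 22)*1 = -18*1 = -18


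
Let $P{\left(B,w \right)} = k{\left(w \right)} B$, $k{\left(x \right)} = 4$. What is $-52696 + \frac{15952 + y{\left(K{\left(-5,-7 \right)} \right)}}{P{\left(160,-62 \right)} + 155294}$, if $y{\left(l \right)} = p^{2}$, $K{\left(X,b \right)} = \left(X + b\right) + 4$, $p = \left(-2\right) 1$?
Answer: $- \frac{4108541054}{77967} \approx -52696.0$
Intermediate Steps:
$p = -2$
$K{\left(X,b \right)} = 4 + X + b$
$y{\left(l \right)} = 4$ ($y{\left(l \right)} = \left(-2\right)^{2} = 4$)
$P{\left(B,w \right)} = 4 B$
$-52696 + \frac{15952 + y{\left(K{\left(-5,-7 \right)} \right)}}{P{\left(160,-62 \right)} + 155294} = -52696 + \frac{15952 + 4}{4 \cdot 160 + 155294} = -52696 + \frac{15956}{640 + 155294} = -52696 + \frac{15956}{155934} = -52696 + 15956 \cdot \frac{1}{155934} = -52696 + \frac{7978}{77967} = - \frac{4108541054}{77967}$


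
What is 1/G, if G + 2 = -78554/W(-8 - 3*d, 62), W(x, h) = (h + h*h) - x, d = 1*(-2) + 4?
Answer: -280/6171 ≈ -0.045373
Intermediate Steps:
d = 2 (d = -2 + 4 = 2)
W(x, h) = h + h² - x (W(x, h) = (h + h²) - x = h + h² - x)
G = -6171/280 (G = -2 - 78554/(62 + 62² - (-8 - 3*2)) = -2 - 78554/(62 + 3844 - (-8 - 6)) = -2 - 78554/(62 + 3844 - 1*(-14)) = -2 - 78554/(62 + 3844 + 14) = -2 - 78554/3920 = -2 - 78554*1/3920 = -2 - 5611/280 = -6171/280 ≈ -22.039)
1/G = 1/(-6171/280) = -280/6171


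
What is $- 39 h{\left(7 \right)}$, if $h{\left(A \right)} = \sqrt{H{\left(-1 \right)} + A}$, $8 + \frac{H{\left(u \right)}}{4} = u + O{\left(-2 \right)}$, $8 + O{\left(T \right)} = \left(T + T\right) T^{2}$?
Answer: $- 195 i \sqrt{5} \approx - 436.03 i$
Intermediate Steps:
$O{\left(T \right)} = -8 + 2 T^{3}$ ($O{\left(T \right)} = -8 + \left(T + T\right) T^{2} = -8 + 2 T T^{2} = -8 + 2 T^{3}$)
$H{\left(u \right)} = -128 + 4 u$ ($H{\left(u \right)} = -32 + 4 \left(u + \left(-8 + 2 \left(-2\right)^{3}\right)\right) = -32 + 4 \left(u + \left(-8 + 2 \left(-8\right)\right)\right) = -32 + 4 \left(u - 24\right) = -32 + 4 \left(-24 + u\right) = -32 + \left(-96 + 4 u\right) = -128 + 4 u$)
$h{\left(A \right)} = \sqrt{-132 + A}$ ($h{\left(A \right)} = \sqrt{\left(-128 + 4 \left(-1\right)\right) + A} = \sqrt{\left(-128 - 4\right) + A} = \sqrt{-132 + A}$)
$- 39 h{\left(7 \right)} = - 39 \sqrt{-132 + 7} = - 39 \sqrt{-125} = - 39 \cdot 5 i \sqrt{5} = - 195 i \sqrt{5}$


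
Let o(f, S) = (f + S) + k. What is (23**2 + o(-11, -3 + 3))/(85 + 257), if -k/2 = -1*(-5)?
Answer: 254/171 ≈ 1.4854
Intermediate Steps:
k = -10 (k = -(-2)*(-5) = -2*5 = -10)
o(f, S) = -10 + S + f (o(f, S) = (f + S) - 10 = (S + f) - 10 = -10 + S + f)
(23**2 + o(-11, -3 + 3))/(85 + 257) = (23**2 + (-10 + (-3 + 3) - 11))/(85 + 257) = (529 + (-10 + 0 - 11))/342 = (529 - 21)*(1/342) = 508*(1/342) = 254/171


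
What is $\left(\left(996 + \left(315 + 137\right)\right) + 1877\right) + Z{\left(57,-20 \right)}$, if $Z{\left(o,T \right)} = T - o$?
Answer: $3248$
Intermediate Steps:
$\left(\left(996 + \left(315 + 137\right)\right) + 1877\right) + Z{\left(57,-20 \right)} = \left(\left(996 + \left(315 + 137\right)\right) + 1877\right) - 77 = \left(\left(996 + 452\right) + 1877\right) - 77 = \left(1448 + 1877\right) - 77 = 3325 - 77 = 3248$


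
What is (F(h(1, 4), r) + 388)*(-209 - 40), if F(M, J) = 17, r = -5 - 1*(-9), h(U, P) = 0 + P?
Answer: -100845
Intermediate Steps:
h(U, P) = P
r = 4 (r = -5 + 9 = 4)
(F(h(1, 4), r) + 388)*(-209 - 40) = (17 + 388)*(-209 - 40) = 405*(-249) = -100845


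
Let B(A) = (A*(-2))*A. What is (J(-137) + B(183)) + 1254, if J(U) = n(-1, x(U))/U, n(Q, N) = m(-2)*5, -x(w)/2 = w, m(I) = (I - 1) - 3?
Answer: -9004158/137 ≈ -65724.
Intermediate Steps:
m(I) = -4 + I (m(I) = (-1 + I) - 3 = -4 + I)
B(A) = -2*A² (B(A) = (-2*A)*A = -2*A²)
x(w) = -2*w
n(Q, N) = -30 (n(Q, N) = (-4 - 2)*5 = -6*5 = -30)
J(U) = -30/U
(J(-137) + B(183)) + 1254 = (-30/(-137) - 2*183²) + 1254 = (-30*(-1/137) - 2*33489) + 1254 = (30/137 - 66978) + 1254 = -9175956/137 + 1254 = -9004158/137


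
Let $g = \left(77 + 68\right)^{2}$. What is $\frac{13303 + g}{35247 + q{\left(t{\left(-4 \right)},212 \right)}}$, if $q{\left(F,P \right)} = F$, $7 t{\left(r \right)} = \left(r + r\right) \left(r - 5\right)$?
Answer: $\frac{240296}{246801} \approx 0.97364$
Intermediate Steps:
$t{\left(r \right)} = \frac{2 r \left(-5 + r\right)}{7}$ ($t{\left(r \right)} = \frac{\left(r + r\right) \left(r - 5\right)}{7} = \frac{2 r \left(-5 + r\right)}{7}$)
$g = 21025$ ($g = 145^{2} = 21025$)
$\frac{13303 + g}{35247 + q{\left(t{\left(-4 \right)},212 \right)}} = \frac{13303 + 21025}{35247 + \frac{2}{7} \left(-4\right) \left(-5 - 4\right)} = \frac{34328}{35247 + \frac{2}{7} \left(-4\right) \left(-9\right)} = \frac{34328}{35247 + \frac{72}{7}} = \frac{34328}{\frac{246801}{7}} = 34328 \cdot \frac{7}{246801} = \frac{240296}{246801}$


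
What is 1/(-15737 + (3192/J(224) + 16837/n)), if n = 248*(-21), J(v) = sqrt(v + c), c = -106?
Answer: -25188663067176/396337245767627603 - 43288729344*sqrt(118)/396337245767627603 ≈ -6.4740e-5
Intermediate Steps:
J(v) = sqrt(-106 + v) (J(v) = sqrt(v - 106) = sqrt(-106 + v))
n = -5208
1/(-15737 + (3192/J(224) + 16837/n)) = 1/(-15737 + (3192/(sqrt(-106 + 224)) + 16837/(-5208))) = 1/(-15737 + (3192/(sqrt(118)) + 16837*(-1/5208))) = 1/(-15737 + (3192*(sqrt(118)/118) - 16837/5208)) = 1/(-15737 + (1596*sqrt(118)/59 - 16837/5208)) = 1/(-15737 + (-16837/5208 + 1596*sqrt(118)/59)) = 1/(-81975133/5208 + 1596*sqrt(118)/59)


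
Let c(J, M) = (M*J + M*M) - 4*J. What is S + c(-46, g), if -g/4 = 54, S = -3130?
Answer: 53646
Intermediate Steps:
g = -216 (g = -4*54 = -216)
c(J, M) = M² - 4*J + J*M (c(J, M) = (J*M + M²) - 4*J = (M² + J*M) - 4*J = M² - 4*J + J*M)
S + c(-46, g) = -3130 + ((-216)² - 4*(-46) - 46*(-216)) = -3130 + (46656 + 184 + 9936) = -3130 + 56776 = 53646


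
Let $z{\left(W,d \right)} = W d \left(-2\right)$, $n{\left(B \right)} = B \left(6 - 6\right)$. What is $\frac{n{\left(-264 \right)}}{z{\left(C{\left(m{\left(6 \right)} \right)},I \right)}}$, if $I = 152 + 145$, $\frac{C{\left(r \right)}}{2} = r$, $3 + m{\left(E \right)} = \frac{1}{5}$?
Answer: $0$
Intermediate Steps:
$m{\left(E \right)} = - \frac{14}{5}$ ($m{\left(E \right)} = -3 + \frac{1}{5} = - \frac{14}{5}$)
$C{\left(r \right)} = 2 r$
$n{\left(B \right)} = 0$ ($n{\left(B \right)} = B \left(6 - 6\right) = B 0 = 0$)
$I = 297$
$z{\left(W,d \right)} = - 2 W d$
$\frac{n{\left(-264 \right)}}{z{\left(C{\left(m{\left(6 \right)} \right)},I \right)}} = \frac{0}{\left(-2\right) 2 \left(- \frac{14}{5}\right) 297} = \frac{0}{\left(-2\right) \left(- \frac{28}{5}\right) 297} = \frac{0}{\frac{16632}{5}} = 0 \cdot \frac{5}{16632} = 0$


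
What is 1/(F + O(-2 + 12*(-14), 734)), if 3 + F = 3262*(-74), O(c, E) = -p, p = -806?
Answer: -1/240585 ≈ -4.1565e-6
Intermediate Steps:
O(c, E) = 806 (O(c, E) = -1*(-806) = 806)
F = -241391 (F = -3 + 3262*(-74) = -3 - 241388 = -241391)
1/(F + O(-2 + 12*(-14), 734)) = 1/(-241391 + 806) = 1/(-240585) = -1/240585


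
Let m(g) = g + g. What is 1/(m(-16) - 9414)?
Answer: -1/9446 ≈ -0.00010586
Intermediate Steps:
m(g) = 2*g
1/(m(-16) - 9414) = 1/(2*(-16) - 9414) = 1/(-32 - 9414) = 1/(-9446) = -1/9446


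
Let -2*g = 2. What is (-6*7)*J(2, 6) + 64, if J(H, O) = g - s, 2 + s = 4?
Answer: 190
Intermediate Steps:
g = -1 (g = -1/2*2 = -1)
s = 2 (s = -2 + 4 = 2)
J(H, O) = -3 (J(H, O) = -1 - 1*2 = -1 - 2 = -3)
(-6*7)*J(2, 6) + 64 = -6*7*(-3) + 64 = -42*(-3) + 64 = 126 + 64 = 190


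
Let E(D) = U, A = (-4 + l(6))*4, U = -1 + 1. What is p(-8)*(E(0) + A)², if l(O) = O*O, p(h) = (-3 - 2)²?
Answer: 409600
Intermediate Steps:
p(h) = 25 (p(h) = (-5)² = 25)
U = 0
l(O) = O²
A = 128 (A = (-4 + 6²)*4 = (-4 + 36)*4 = 32*4 = 128)
E(D) = 0
p(-8)*(E(0) + A)² = 25*(0 + 128)² = 25*128² = 25*16384 = 409600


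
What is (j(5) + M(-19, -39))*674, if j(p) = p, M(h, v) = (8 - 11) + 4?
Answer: 4044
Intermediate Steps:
M(h, v) = 1 (M(h, v) = -3 + 4 = 1)
(j(5) + M(-19, -39))*674 = (5 + 1)*674 = 6*674 = 4044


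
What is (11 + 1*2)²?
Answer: 169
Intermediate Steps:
(11 + 1*2)² = (11 + 2)² = 13² = 169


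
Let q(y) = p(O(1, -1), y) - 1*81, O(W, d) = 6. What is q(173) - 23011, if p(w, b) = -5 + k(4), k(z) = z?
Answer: -23093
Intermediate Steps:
p(w, b) = -1 (p(w, b) = -5 + 4 = -1)
q(y) = -82 (q(y) = -1 - 1*81 = -1 - 81 = -82)
q(173) - 23011 = -82 - 23011 = -23093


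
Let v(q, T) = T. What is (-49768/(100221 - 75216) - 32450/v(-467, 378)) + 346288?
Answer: 545374309961/1575315 ≈ 3.4620e+5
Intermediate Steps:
(-49768/(100221 - 75216) - 32450/v(-467, 378)) + 346288 = (-49768/(100221 - 75216) - 32450/378) + 346288 = (-49768/25005 - 32450*1/378) + 346288 = (-49768*1/25005 - 16225/189) + 346288 = (-49768/25005 - 16225/189) + 346288 = -138370759/1575315 + 346288 = 545374309961/1575315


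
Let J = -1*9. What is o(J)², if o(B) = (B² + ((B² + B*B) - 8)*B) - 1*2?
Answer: 1708249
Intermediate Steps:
J = -9
o(B) = -2 + B² + B*(-8 + 2*B²) (o(B) = (B² + ((B² + B²) - 8)*B) - 2 = (B² + (2*B² - 8)*B) - 2 = (B² + (-8 + 2*B²)*B) - 2 = (B² + B*(-8 + 2*B²)) - 2 = -2 + B² + B*(-8 + 2*B²))
o(J)² = (-2 + (-9)² - 8*(-9) + 2*(-9)³)² = (-2 + 81 + 72 + 2*(-729))² = (-2 + 81 + 72 - 1458)² = (-1307)² = 1708249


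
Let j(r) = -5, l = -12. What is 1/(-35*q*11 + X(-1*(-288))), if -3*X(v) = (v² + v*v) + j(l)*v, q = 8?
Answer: -1/57896 ≈ -1.7272e-5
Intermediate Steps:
X(v) = -2*v²/3 + 5*v/3 (X(v) = -((v² + v*v) - 5*v)/3 = -((v² + v²) - 5*v)/3 = -(2*v² - 5*v)/3 = -(-5*v + 2*v²)/3 = -2*v²/3 + 5*v/3)
1/(-35*q*11 + X(-1*(-288))) = 1/(-35*8*11 + (-1*(-288))*(5 - (-2)*(-288))/3) = 1/(-280*11 + (⅓)*288*(5 - 2*288)) = 1/(-3080 + (⅓)*288*(5 - 576)) = 1/(-3080 + (⅓)*288*(-571)) = 1/(-3080 - 54816) = 1/(-57896) = -1/57896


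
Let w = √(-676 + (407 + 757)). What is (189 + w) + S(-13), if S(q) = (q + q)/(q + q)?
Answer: 190 + 2*√122 ≈ 212.09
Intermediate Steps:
S(q) = 1 (S(q) = (2*q)/((2*q)) = (2*q)*(1/(2*q)) = 1)
w = 2*√122 (w = √(-676 + 1164) = √488 = 2*√122 ≈ 22.091)
(189 + w) + S(-13) = (189 + 2*√122) + 1 = 190 + 2*√122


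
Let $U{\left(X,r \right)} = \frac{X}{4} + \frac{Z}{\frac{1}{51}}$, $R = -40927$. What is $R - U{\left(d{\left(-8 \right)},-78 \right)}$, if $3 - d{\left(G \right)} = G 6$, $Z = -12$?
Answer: $- \frac{161311}{4} \approx -40328.0$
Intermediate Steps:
$d{\left(G \right)} = 3 - 6 G$ ($d{\left(G \right)} = 3 - G 6 = 3 - 6 G$)
$U{\left(X,r \right)} = -612 + \frac{X}{4}$ ($U{\left(X,r \right)} = \frac{X}{4} - \frac{12}{\frac{1}{51}} = X \frac{1}{4} - 12 \frac{1}{\frac{1}{51}} = \frac{X}{4} - 612 = -612 + \frac{X}{4}$)
$R - U{\left(d{\left(-8 \right)},-78 \right)} = -40927 - \left(-612 + \frac{3 - -48}{4}\right) = -40927 - \left(-612 + \frac{3 + 48}{4}\right) = -40927 - \left(-612 + \frac{1}{4} \cdot 51\right) = -40927 - \left(-612 + \frac{51}{4}\right) = -40927 - - \frac{2397}{4} = -40927 + \frac{2397}{4} = - \frac{161311}{4}$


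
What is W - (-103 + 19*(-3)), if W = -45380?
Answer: -45220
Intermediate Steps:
W - (-103 + 19*(-3)) = -45380 - (-103 + 19*(-3)) = -45380 - (-103 - 57) = -45380 - 1*(-160) = -45380 + 160 = -45220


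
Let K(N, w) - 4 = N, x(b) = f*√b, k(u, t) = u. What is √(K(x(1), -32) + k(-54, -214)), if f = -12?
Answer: I*√62 ≈ 7.874*I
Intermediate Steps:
x(b) = -12*√b
K(N, w) = 4 + N
√(K(x(1), -32) + k(-54, -214)) = √((4 - 12*√1) - 54) = √((4 - 12*1) - 54) = √((4 - 12) - 54) = √(-8 - 54) = √(-62) = I*√62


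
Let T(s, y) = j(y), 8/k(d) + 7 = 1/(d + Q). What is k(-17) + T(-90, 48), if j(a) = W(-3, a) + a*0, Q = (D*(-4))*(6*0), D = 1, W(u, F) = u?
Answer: -62/15 ≈ -4.1333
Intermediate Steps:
Q = 0 (Q = (1*(-4))*(6*0) = -4*0 = 0)
j(a) = -3 (j(a) = -3 + a*0 = -3 + 0 = -3)
k(d) = 8/(-7 + 1/d) (k(d) = 8/(-7 + 1/(d + 0)) = 8/(-7 + 1/d))
T(s, y) = -3
k(-17) + T(-90, 48) = -8*(-17)/(-1 + 7*(-17)) - 3 = -8*(-17)/(-1 - 119) - 3 = -8*(-17)/(-120) - 3 = -8*(-17)*(-1/120) - 3 = -17/15 - 3 = -62/15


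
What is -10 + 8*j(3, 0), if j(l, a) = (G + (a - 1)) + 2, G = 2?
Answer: 14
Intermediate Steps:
j(l, a) = 3 + a (j(l, a) = (2 + (a - 1)) + 2 = (2 + (-1 + a)) + 2 = (1 + a) + 2 = 3 + a)
-10 + 8*j(3, 0) = -10 + 8*(3 + 0) = -10 + 8*3 = -10 + 24 = 14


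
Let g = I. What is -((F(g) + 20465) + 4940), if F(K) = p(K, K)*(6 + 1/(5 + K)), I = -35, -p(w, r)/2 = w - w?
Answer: -25405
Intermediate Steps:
p(w, r) = 0 (p(w, r) = -2*(w - w) = -2*0 = 0)
g = -35
F(K) = 0 (F(K) = 0*(6 + 1/(5 + K)) = 0)
-((F(g) + 20465) + 4940) = -((0 + 20465) + 4940) = -(20465 + 4940) = -1*25405 = -25405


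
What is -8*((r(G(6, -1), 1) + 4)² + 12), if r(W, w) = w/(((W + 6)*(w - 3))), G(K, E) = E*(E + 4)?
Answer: -1922/9 ≈ -213.56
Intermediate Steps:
G(K, E) = E*(4 + E)
r(W, w) = w/((-3 + w)*(6 + W)) (r(W, w) = w/(((6 + W)*(-3 + w))) = w/(((-3 + w)*(6 + W))) = w*(1/((-3 + w)*(6 + W))) = w/((-3 + w)*(6 + W)))
-8*((r(G(6, -1), 1) + 4)² + 12) = -8*((1/(-18 - (-3)*(4 - 1) + 6*1 - (4 - 1)*1) + 4)² + 12) = -8*((1/(-18 - (-3)*3 + 6 - 1*3*1) + 4)² + 12) = -8*((1/(-18 - 3*(-3) + 6 - 3*1) + 4)² + 12) = -8*((1/(-18 + 9 + 6 - 3) + 4)² + 12) = -8*((1/(-6) + 4)² + 12) = -8*((1*(-⅙) + 4)² + 12) = -8*((-⅙ + 4)² + 12) = -8*((23/6)² + 12) = -8*(529/36 + 12) = -8*961/36 = -1922/9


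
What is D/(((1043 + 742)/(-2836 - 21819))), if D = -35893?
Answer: 176988383/357 ≈ 4.9577e+5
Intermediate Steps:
D/(((1043 + 742)/(-2836 - 21819))) = -35893*(-2836 - 21819)/(1043 + 742) = -35893/(1785/(-24655)) = -35893/(1785*(-1/24655)) = -35893/(-357/4931) = -35893*(-4931/357) = 176988383/357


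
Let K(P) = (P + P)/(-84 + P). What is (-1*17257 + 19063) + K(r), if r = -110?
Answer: 175292/97 ≈ 1807.1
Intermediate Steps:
K(P) = 2*P/(-84 + P) (K(P) = (2*P)/(-84 + P) = 2*P/(-84 + P))
(-1*17257 + 19063) + K(r) = (-1*17257 + 19063) + 2*(-110)/(-84 - 110) = (-17257 + 19063) + 2*(-110)/(-194) = 1806 + 2*(-110)*(-1/194) = 1806 + 110/97 = 175292/97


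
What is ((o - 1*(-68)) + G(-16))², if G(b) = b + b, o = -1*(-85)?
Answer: 14641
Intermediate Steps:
o = 85
G(b) = 2*b
((o - 1*(-68)) + G(-16))² = ((85 - 1*(-68)) + 2*(-16))² = ((85 + 68) - 32)² = (153 - 32)² = 121² = 14641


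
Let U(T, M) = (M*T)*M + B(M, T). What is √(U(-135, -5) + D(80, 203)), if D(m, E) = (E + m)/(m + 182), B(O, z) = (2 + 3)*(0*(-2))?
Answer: I*√231599354/262 ≈ 58.085*I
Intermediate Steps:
B(O, z) = 0 (B(O, z) = 5*0 = 0)
U(T, M) = T*M² (U(T, M) = (M*T)*M + 0 = T*M² + 0 = T*M²)
D(m, E) = (E + m)/(182 + m)
√(U(-135, -5) + D(80, 203)) = √(-135*(-5)² + (203 + 80)/(182 + 80)) = √(-135*25 + 283/262) = √(-3375 + (1/262)*283) = √(-3375 + 283/262) = √(-883967/262) = I*√231599354/262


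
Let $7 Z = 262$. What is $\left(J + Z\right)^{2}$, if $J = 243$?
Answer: $\frac{3853369}{49} \approx 78640.0$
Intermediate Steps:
$Z = \frac{262}{7}$ ($Z = \frac{1}{7} \cdot 262 = \frac{262}{7} \approx 37.429$)
$\left(J + Z\right)^{2} = \left(243 + \frac{262}{7}\right)^{2} = \left(\frac{1963}{7}\right)^{2} = \frac{3853369}{49}$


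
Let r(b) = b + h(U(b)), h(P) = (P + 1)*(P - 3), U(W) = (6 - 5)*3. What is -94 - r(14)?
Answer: -108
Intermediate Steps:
U(W) = 3 (U(W) = 1*3 = 3)
h(P) = (1 + P)*(-3 + P)
r(b) = b (r(b) = b + (-3 + 3**2 - 2*3) = b + (-3 + 9 - 6) = b + 0 = b)
-94 - r(14) = -94 - 1*14 = -94 - 14 = -108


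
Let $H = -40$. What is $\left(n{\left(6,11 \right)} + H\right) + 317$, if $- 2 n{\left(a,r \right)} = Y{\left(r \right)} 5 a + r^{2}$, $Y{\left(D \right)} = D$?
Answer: $\frac{103}{2} \approx 51.5$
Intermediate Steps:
$n{\left(a,r \right)} = - \frac{r^{2}}{2} - \frac{5 a r}{2}$ ($n{\left(a,r \right)} = - \frac{r 5 a + r^{2}}{2} = - \frac{5 r a + r^{2}}{2} = - \frac{5 a r + r^{2}}{2} = - \frac{r^{2} + 5 a r}{2} = - \frac{r^{2}}{2} - \frac{5 a r}{2}$)
$\left(n{\left(6,11 \right)} + H\right) + 317 = \left(\frac{1}{2} \cdot 11 \left(\left(-1\right) 11 - 30\right) - 40\right) + 317 = \left(\frac{1}{2} \cdot 11 \left(-11 - 30\right) - 40\right) + 317 = \left(\frac{1}{2} \cdot 11 \left(-41\right) - 40\right) + 317 = \left(- \frac{451}{2} - 40\right) + 317 = - \frac{531}{2} + 317 = \frac{103}{2}$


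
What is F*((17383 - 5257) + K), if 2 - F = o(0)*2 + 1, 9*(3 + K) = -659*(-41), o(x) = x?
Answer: 136126/9 ≈ 15125.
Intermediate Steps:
K = 26992/9 (K = -3 + (-659*(-41))/9 = -3 + (⅑)*27019 = -3 + 27019/9 = 26992/9 ≈ 2999.1)
F = 1 (F = 2 - (0*2 + 1) = 2 - (0 + 1) = 2 - 1*1 = 2 - 1 = 1)
F*((17383 - 5257) + K) = 1*((17383 - 5257) + 26992/9) = 1*(12126 + 26992/9) = 1*(136126/9) = 136126/9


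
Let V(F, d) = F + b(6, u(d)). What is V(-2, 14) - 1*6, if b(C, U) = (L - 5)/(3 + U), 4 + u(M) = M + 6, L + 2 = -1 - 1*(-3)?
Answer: -157/19 ≈ -8.2632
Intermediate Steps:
L = 0 (L = -2 + (-1 - 1*(-3)) = -2 + (-1 + 3) = -2 + 2 = 0)
u(M) = 2 + M (u(M) = -4 + (M + 6) = -4 + (6 + M) = 2 + M)
b(C, U) = -5/(3 + U) (b(C, U) = (0 - 5)/(3 + U) = -5/(3 + U))
V(F, d) = F - 5/(5 + d) (V(F, d) = F - 5/(3 + (2 + d)) = F - 5/(5 + d))
V(-2, 14) - 1*6 = (-5 - 2*(5 + 14))/(5 + 14) - 1*6 = (-5 - 2*19)/19 - 6 = (-5 - 38)/19 - 6 = (1/19)*(-43) - 6 = -43/19 - 6 = -157/19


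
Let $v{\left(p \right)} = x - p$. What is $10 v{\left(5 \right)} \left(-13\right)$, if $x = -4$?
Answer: $1170$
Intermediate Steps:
$v{\left(p \right)} = -4 - p$
$10 v{\left(5 \right)} \left(-13\right) = 10 \left(-4 - 5\right) \left(-13\right) = 10 \left(-9\right) \left(-13\right) = \left(-90\right) \left(-13\right) = 1170$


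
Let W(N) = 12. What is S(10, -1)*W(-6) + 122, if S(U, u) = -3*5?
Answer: -58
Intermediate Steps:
S(U, u) = -15
S(10, -1)*W(-6) + 122 = -15*12 + 122 = -180 + 122 = -58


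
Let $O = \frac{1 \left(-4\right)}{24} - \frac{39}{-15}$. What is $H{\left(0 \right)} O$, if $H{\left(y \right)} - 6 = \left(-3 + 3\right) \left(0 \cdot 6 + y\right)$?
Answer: $\frac{73}{5} \approx 14.6$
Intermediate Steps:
$O = \frac{73}{30}$ ($O = \left(-4\right) \frac{1}{24} - - \frac{13}{5} = - \frac{1}{6} + \frac{13}{5} = \frac{73}{30} \approx 2.4333$)
$H{\left(y \right)} = 6$ ($H{\left(y \right)} = 6 + \left(-3 + 3\right) \left(0 \cdot 6 + y\right) = 6 + 0 \left(0 + y\right) = 6 + 0 y = 6 + 0 = 6$)
$H{\left(0 \right)} O = 6 \cdot \frac{73}{30} = \frac{73}{5}$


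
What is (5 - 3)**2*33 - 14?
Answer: 118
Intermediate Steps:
(5 - 3)**2*33 - 14 = 2**2*33 - 14 = 4*33 - 14 = 132 - 14 = 118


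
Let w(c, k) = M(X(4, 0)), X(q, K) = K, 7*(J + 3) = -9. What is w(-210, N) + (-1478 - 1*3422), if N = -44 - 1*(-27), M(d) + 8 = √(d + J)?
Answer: -4908 + I*√210/7 ≈ -4908.0 + 2.0702*I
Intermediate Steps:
J = -30/7 (J = -3 + (⅐)*(-9) = -3 - 9/7 = -30/7 ≈ -4.2857)
M(d) = -8 + √(-30/7 + d) (M(d) = -8 + √(d - 30/7) = -8 + √(-30/7 + d))
N = -17 (N = -44 + 27 = -17)
w(c, k) = -8 + I*√210/7 (w(c, k) = -8 + √(-210 + 49*0)/7 = -8 + √(-210 + 0)/7 = -8 + √(-210)/7 = -8 + (I*√210)/7 = -8 + I*√210/7)
w(-210, N) + (-1478 - 1*3422) = (-8 + I*√210/7) + (-1478 - 1*3422) = (-8 + I*√210/7) + (-1478 - 3422) = (-8 + I*√210/7) - 4900 = -4908 + I*√210/7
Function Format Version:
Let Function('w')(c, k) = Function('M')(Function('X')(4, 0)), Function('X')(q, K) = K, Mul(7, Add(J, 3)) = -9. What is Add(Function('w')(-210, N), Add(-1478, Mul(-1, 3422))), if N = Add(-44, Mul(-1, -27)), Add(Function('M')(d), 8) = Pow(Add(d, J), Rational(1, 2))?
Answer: Add(-4908, Mul(Rational(1, 7), I, Pow(210, Rational(1, 2)))) ≈ Add(-4908.0, Mul(2.0702, I))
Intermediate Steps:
J = Rational(-30, 7) (J = Add(-3, Mul(Rational(1, 7), -9)) = Add(-3, Rational(-9, 7)) = Rational(-30, 7) ≈ -4.2857)
Function('M')(d) = Add(-8, Pow(Add(Rational(-30, 7), d), Rational(1, 2))) (Function('M')(d) = Add(-8, Pow(Add(d, Rational(-30, 7)), Rational(1, 2))) = Add(-8, Pow(Add(Rational(-30, 7), d), Rational(1, 2))))
N = -17 (N = Add(-44, 27) = -17)
Function('w')(c, k) = Add(-8, Mul(Rational(1, 7), I, Pow(210, Rational(1, 2)))) (Function('w')(c, k) = Add(-8, Mul(Rational(1, 7), Pow(Add(-210, Mul(49, 0)), Rational(1, 2)))) = Add(-8, Mul(Rational(1, 7), Pow(Add(-210, 0), Rational(1, 2)))) = Add(-8, Mul(Rational(1, 7), Pow(-210, Rational(1, 2)))) = Add(-8, Mul(Rational(1, 7), Mul(I, Pow(210, Rational(1, 2))))) = Add(-8, Mul(Rational(1, 7), I, Pow(210, Rational(1, 2)))))
Add(Function('w')(-210, N), Add(-1478, Mul(-1, 3422))) = Add(Add(-8, Mul(Rational(1, 7), I, Pow(210, Rational(1, 2)))), Add(-1478, Mul(-1, 3422))) = Add(Add(-8, Mul(Rational(1, 7), I, Pow(210, Rational(1, 2)))), Add(-1478, -3422)) = Add(Add(-8, Mul(Rational(1, 7), I, Pow(210, Rational(1, 2)))), -4900) = Add(-4908, Mul(Rational(1, 7), I, Pow(210, Rational(1, 2))))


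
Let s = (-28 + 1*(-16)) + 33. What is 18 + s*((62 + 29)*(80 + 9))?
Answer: -89071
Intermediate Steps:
s = -11 (s = (-28 - 16) + 33 = -44 + 33 = -11)
18 + s*((62 + 29)*(80 + 9)) = 18 - 11*(62 + 29)*(80 + 9) = 18 - 1001*89 = 18 - 11*8099 = 18 - 89089 = -89071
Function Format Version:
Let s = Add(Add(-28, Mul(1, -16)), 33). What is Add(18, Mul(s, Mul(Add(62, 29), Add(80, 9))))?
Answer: -89071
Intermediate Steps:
s = -11 (s = Add(Add(-28, -16), 33) = Add(-44, 33) = -11)
Add(18, Mul(s, Mul(Add(62, 29), Add(80, 9)))) = Add(18, Mul(-11, Mul(Add(62, 29), Add(80, 9)))) = Add(18, Mul(-11, Mul(91, 89))) = Add(18, Mul(-11, 8099)) = Add(18, -89089) = -89071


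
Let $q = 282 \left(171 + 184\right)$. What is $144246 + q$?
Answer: $244356$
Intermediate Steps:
$q = 100110$ ($q = 282 \cdot 355 = 100110$)
$144246 + q = 144246 + 100110 = 244356$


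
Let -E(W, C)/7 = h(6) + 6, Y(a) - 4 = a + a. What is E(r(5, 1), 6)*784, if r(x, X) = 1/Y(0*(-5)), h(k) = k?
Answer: -65856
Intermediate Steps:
Y(a) = 4 + 2*a (Y(a) = 4 + (a + a) = 4 + 2*a)
r(x, X) = ¼ (r(x, X) = 1/(4 + 2*(0*(-5))) = 1/(4 + 2*0) = 1/(4 + 0) = 1/4 = ¼)
E(W, C) = -84 (E(W, C) = -7*(6 + 6) = -7*12 = -84)
E(r(5, 1), 6)*784 = -84*784 = -65856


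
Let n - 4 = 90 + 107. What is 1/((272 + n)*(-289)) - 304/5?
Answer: -41555893/683485 ≈ -60.800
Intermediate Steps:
n = 201 (n = 4 + (90 + 107) = 4 + 197 = 201)
1/((272 + n)*(-289)) - 304/5 = 1/((272 + 201)*(-289)) - 304/5 = -1/289/473 - 304*⅕ = (1/473)*(-1/289) - 304/5 = -1/136697 - 304/5 = -41555893/683485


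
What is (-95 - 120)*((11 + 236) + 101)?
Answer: -74820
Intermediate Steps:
(-95 - 120)*((11 + 236) + 101) = -215*(247 + 101) = -215*348 = -74820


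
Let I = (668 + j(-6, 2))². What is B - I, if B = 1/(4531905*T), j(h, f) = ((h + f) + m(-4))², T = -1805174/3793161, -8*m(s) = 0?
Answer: -1275824141830913827/2726959025490 ≈ -4.6786e+5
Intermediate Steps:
m(s) = 0 (m(s) = -⅛*0 = 0)
T = -1805174/3793161 (T = -1805174*1/3793161 = -1805174/3793161 ≈ -0.47590)
j(h, f) = (f + h)² (j(h, f) = ((h + f) + 0)² = ((f + h) + 0)² = (f + h)²)
I = 467856 (I = (668 + (2 - 6)²)² = (668 + (-4)²)² = (668 + 16)² = 684² = 467856)
B = -1264387/2726959025490 (B = 1/(4531905*(-1805174/3793161)) = (1/4531905)*(-3793161/1805174) = -1264387/2726959025490 ≈ -4.6366e-7)
B - I = -1264387/2726959025490 - 1*467856 = -1264387/2726959025490 - 467856 = -1275824141830913827/2726959025490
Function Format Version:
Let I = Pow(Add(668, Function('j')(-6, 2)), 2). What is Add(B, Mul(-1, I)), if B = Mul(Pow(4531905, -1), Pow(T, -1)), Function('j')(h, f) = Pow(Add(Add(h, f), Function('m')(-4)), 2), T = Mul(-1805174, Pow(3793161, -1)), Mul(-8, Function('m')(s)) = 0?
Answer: Rational(-1275824141830913827, 2726959025490) ≈ -4.6786e+5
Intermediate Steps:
Function('m')(s) = 0 (Function('m')(s) = Mul(Rational(-1, 8), 0) = 0)
T = Rational(-1805174, 3793161) (T = Mul(-1805174, Rational(1, 3793161)) = Rational(-1805174, 3793161) ≈ -0.47590)
Function('j')(h, f) = Pow(Add(f, h), 2) (Function('j')(h, f) = Pow(Add(Add(h, f), 0), 2) = Pow(Add(Add(f, h), 0), 2) = Pow(Add(f, h), 2))
I = 467856 (I = Pow(Add(668, Pow(Add(2, -6), 2)), 2) = Pow(Add(668, Pow(-4, 2)), 2) = Pow(Add(668, 16), 2) = Pow(684, 2) = 467856)
B = Rational(-1264387, 2726959025490) (B = Mul(Pow(4531905, -1), Pow(Rational(-1805174, 3793161), -1)) = Mul(Rational(1, 4531905), Rational(-3793161, 1805174)) = Rational(-1264387, 2726959025490) ≈ -4.6366e-7)
Add(B, Mul(-1, I)) = Add(Rational(-1264387, 2726959025490), Mul(-1, 467856)) = Add(Rational(-1264387, 2726959025490), -467856) = Rational(-1275824141830913827, 2726959025490)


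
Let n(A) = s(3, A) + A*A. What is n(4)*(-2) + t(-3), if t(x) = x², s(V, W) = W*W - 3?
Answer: -49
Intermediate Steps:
s(V, W) = -3 + W² (s(V, W) = W² - 3 = -3 + W²)
n(A) = -3 + 2*A² (n(A) = (-3 + A²) + A*A = (-3 + A²) + A² = -3 + 2*A²)
n(4)*(-2) + t(-3) = (-3 + 2*4²)*(-2) + (-3)² = (-3 + 2*16)*(-2) + 9 = (-3 + 32)*(-2) + 9 = 29*(-2) + 9 = -58 + 9 = -49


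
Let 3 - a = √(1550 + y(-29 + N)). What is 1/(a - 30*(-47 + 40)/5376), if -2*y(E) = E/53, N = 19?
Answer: -2638976/1338007507 - 16384*√4354215/1338007507 ≈ -0.027524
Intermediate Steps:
y(E) = -E/106 (y(E) = -E/(2*53) = -E/106)
a = 3 - √4354215/53 (a = 3 - √(1550 - (-29 + 19)/106) = 3 - √(1550 - 1/106*(-10)) = 3 - √(1550 + 5/53) = 3 - √(82155/53) = 3 - √4354215/53 ≈ -36.371)
1/(a - 30*(-47 + 40)/5376) = 1/((3 - √4354215/53) - 30*(-47 + 40)/5376) = 1/((3 - √4354215/53) - 30*(-7)*(1/5376)) = 1/((3 - √4354215/53) + 210*(1/5376)) = 1/((3 - √4354215/53) + 5/128) = 1/(389/128 - √4354215/53)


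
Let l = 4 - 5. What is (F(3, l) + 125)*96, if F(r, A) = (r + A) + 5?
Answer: 12672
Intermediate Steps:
l = -1
F(r, A) = 5 + A + r (F(r, A) = (A + r) + 5 = 5 + A + r)
(F(3, l) + 125)*96 = ((5 - 1 + 3) + 125)*96 = (7 + 125)*96 = 132*96 = 12672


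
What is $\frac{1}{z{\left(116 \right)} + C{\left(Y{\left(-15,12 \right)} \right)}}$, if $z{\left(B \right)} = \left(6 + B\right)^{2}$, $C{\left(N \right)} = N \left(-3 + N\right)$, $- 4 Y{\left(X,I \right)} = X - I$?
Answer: $\frac{16}{238549} \approx 6.7072 \cdot 10^{-5}$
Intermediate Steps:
$Y{\left(X,I \right)} = - \frac{X}{4} + \frac{I}{4}$ ($Y{\left(X,I \right)} = - \frac{X - I}{4} = - \frac{X}{4} + \frac{I}{4}$)
$\frac{1}{z{\left(116 \right)} + C{\left(Y{\left(-15,12 \right)} \right)}} = \frac{1}{\left(6 + 116\right)^{2} + \left(\left(- \frac{1}{4}\right) \left(-15\right) + \frac{1}{4} \cdot 12\right) \left(-3 + \left(\left(- \frac{1}{4}\right) \left(-15\right) + \frac{1}{4} \cdot 12\right)\right)} = \frac{1}{122^{2} + \left(\frac{15}{4} + 3\right) \left(-3 + \left(\frac{15}{4} + 3\right)\right)} = \frac{1}{14884 + \frac{27 \left(-3 + \frac{27}{4}\right)}{4}} = \frac{1}{14884 + \frac{27}{4} \cdot \frac{15}{4}} = \frac{1}{14884 + \frac{405}{16}} = \frac{1}{\frac{238549}{16}} = \frac{16}{238549}$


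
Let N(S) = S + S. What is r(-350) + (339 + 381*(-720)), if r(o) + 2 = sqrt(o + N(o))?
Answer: -273983 + 5*I*sqrt(42) ≈ -2.7398e+5 + 32.404*I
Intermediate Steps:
N(S) = 2*S
r(o) = -2 + sqrt(3)*sqrt(o) (r(o) = -2 + sqrt(o + 2*o) = -2 + sqrt(3*o) = -2 + sqrt(3)*sqrt(o))
r(-350) + (339 + 381*(-720)) = (-2 + sqrt(3)*sqrt(-350)) + (339 + 381*(-720)) = (-2 + sqrt(3)*(5*I*sqrt(14))) + (339 - 274320) = (-2 + 5*I*sqrt(42)) - 273981 = -273983 + 5*I*sqrt(42)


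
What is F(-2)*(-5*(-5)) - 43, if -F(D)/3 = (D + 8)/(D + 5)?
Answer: -193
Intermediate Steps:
F(D) = -3*(8 + D)/(5 + D) (F(D) = -3*(D + 8)/(D + 5) = -3*(8 + D)/(5 + D))
F(-2)*(-5*(-5)) - 43 = (3*(-8 - 1*(-2))/(5 - 2))*(-5*(-5)) - 43 = (3*(-8 + 2)/3)*25 - 43 = (3*(⅓)*(-6))*25 - 43 = -6*25 - 43 = -150 - 43 = -193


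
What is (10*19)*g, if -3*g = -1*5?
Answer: 950/3 ≈ 316.67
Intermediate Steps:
g = 5/3 (g = -(-1)*5/3 = -1/3*(-5) = 5/3 ≈ 1.6667)
(10*19)*g = (10*19)*(5/3) = 190*(5/3) = 950/3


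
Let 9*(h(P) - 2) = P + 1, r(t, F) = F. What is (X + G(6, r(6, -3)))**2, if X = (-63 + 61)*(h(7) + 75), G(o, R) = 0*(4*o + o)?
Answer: 1965604/81 ≈ 24267.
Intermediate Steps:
h(P) = 19/9 + P/9 (h(P) = 2 + (P + 1)/9 = 2 + (1 + P)/9 = 2 + (1/9 + P/9) = 19/9 + P/9)
G(o, R) = 0 (G(o, R) = 0*(5*o) = 0)
X = -1402/9 (X = (-63 + 61)*((19/9 + (1/9)*7) + 75) = -2*((19/9 + 7/9) + 75) = -2*(26/9 + 75) = -2*701/9 = -1402/9 ≈ -155.78)
(X + G(6, r(6, -3)))**2 = (-1402/9 + 0)**2 = (-1402/9)**2 = 1965604/81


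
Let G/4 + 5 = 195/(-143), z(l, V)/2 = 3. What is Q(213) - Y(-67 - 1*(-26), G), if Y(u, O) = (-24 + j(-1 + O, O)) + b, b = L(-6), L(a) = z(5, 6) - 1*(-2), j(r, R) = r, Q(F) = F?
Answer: 2810/11 ≈ 255.45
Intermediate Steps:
z(l, V) = 6 (z(l, V) = 2*3 = 6)
L(a) = 8 (L(a) = 6 - 1*(-2) = 6 + 2 = 8)
b = 8
G = -280/11 (G = -20 + 4*(195/(-143)) = -20 + 4*(195*(-1/143)) = -20 + 4*(-15/11) = -20 - 60/11 = -280/11 ≈ -25.455)
Y(u, O) = -17 + O (Y(u, O) = (-24 + (-1 + O)) + 8 = (-25 + O) + 8 = -17 + O)
Q(213) - Y(-67 - 1*(-26), G) = 213 - (-17 - 280/11) = 213 - 1*(-467/11) = 213 + 467/11 = 2810/11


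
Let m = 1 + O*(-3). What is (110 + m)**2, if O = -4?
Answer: 15129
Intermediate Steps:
m = 13 (m = 1 - 4*(-3) = 1 + 12 = 13)
(110 + m)**2 = (110 + 13)**2 = 123**2 = 15129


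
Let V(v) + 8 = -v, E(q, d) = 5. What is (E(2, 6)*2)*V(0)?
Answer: -80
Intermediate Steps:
V(v) = -8 - v
(E(2, 6)*2)*V(0) = (5*2)*(-8 - 1*0) = 10*(-8 + 0) = 10*(-8) = -80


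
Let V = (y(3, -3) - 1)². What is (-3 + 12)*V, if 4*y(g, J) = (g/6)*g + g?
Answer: 9/64 ≈ 0.14063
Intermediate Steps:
y(g, J) = g/4 + g²/24 (y(g, J) = ((g/6)*g + g)/4 = (g²/6 + g)/4 = (g + g²/6)/4 = g/4 + g²/24)
V = 1/64 (V = ((1/24)*3*(6 + 3) - 1)² = ((1/24)*3*9 - 1)² = (9/8 - 1)² = (⅛)² = 1/64 ≈ 0.015625)
(-3 + 12)*V = (-3 + 12)*(1/64) = 9*(1/64) = 9/64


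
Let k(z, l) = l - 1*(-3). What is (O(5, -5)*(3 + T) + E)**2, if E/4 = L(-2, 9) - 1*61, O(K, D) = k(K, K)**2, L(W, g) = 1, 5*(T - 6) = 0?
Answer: 112896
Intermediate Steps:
T = 6 (T = 6 + (1/5)*0 = 6 + 0 = 6)
k(z, l) = 3 + l (k(z, l) = l + 3 = 3 + l)
O(K, D) = (3 + K)**2
E = -240 (E = 4*(1 - 1*61) = 4*(1 - 61) = 4*(-60) = -240)
(O(5, -5)*(3 + T) + E)**2 = ((3 + 5)**2*(3 + 6) - 240)**2 = (8**2*9 - 240)**2 = (64*9 - 240)**2 = (576 - 240)**2 = 336**2 = 112896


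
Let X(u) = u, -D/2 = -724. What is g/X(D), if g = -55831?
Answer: -55831/1448 ≈ -38.557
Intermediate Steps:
D = 1448 (D = -2*(-724) = 1448)
g/X(D) = -55831/1448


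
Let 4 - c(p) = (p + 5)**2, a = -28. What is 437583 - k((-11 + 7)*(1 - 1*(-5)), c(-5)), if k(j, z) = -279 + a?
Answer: 437890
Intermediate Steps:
c(p) = 4 - (5 + p)**2 (c(p) = 4 - (p + 5)**2 = 4 - (5 + p)**2)
k(j, z) = -307 (k(j, z) = -279 - 28 = -307)
437583 - k((-11 + 7)*(1 - 1*(-5)), c(-5)) = 437583 - 1*(-307) = 437583 + 307 = 437890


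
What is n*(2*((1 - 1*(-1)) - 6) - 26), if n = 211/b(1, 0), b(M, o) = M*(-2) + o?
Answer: 3587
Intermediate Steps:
b(M, o) = o - 2*M (b(M, o) = -2*M + o = o - 2*M)
n = -211/2 (n = 211/(0 - 2*1) = 211/(0 - 2) = 211/(-2) = 211*(-1/2) = -211/2 ≈ -105.50)
n*(2*((1 - 1*(-1)) - 6) - 26) = -211*(2*((1 - 1*(-1)) - 6) - 26)/2 = -211*(2*((1 + 1) - 6) - 26)/2 = -211*(2*(2 - 6) - 26)/2 = -211*(2*(-4) - 26)/2 = -211*(-8 - 26)/2 = -211/2*(-34) = 3587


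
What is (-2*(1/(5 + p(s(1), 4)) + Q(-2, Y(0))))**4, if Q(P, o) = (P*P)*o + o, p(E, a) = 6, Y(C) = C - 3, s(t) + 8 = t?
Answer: 11574317056/14641 ≈ 7.9054e+5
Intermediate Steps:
s(t) = -8 + t
Y(C) = -3 + C
Q(P, o) = o + o*P**2 (Q(P, o) = P**2*o + o = o*P**2 + o = o + o*P**2)
(-2*(1/(5 + p(s(1), 4)) + Q(-2, Y(0))))**4 = (-2*(1/(5 + 6) + (-3 + 0)*(1 + (-2)**2)))**4 = (-2*(1/11 - 3*(1 + 4)))**4 = (-2*(1/11 - 3*5))**4 = (-2*(1/11 - 15))**4 = (-2*(-164/11))**4 = (328/11)**4 = 11574317056/14641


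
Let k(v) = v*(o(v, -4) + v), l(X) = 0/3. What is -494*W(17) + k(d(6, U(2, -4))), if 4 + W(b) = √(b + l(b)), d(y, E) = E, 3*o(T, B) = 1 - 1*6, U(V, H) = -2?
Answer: 5950/3 - 494*√17 ≈ -53.481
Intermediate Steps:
l(X) = 0 (l(X) = 0*(⅓) = 0)
o(T, B) = -5/3 (o(T, B) = (1 - 1*6)/3 = (1 - 6)/3 = (⅓)*(-5) = -5/3)
W(b) = -4 + √b (W(b) = -4 + √(b + 0) = -4 + √b)
k(v) = v*(-5/3 + v)
-494*W(17) + k(d(6, U(2, -4))) = -494*(-4 + √17) + (⅓)*(-2)*(-5 + 3*(-2)) = (1976 - 494*√17) + (⅓)*(-2)*(-5 - 6) = (1976 - 494*√17) + (⅓)*(-2)*(-11) = (1976 - 494*√17) + 22/3 = 5950/3 - 494*√17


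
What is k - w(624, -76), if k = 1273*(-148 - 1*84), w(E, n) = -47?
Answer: -295289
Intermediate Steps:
k = -295336 (k = 1273*(-148 - 84) = 1273*(-232) = -295336)
k - w(624, -76) = -295336 - 1*(-47) = -295336 + 47 = -295289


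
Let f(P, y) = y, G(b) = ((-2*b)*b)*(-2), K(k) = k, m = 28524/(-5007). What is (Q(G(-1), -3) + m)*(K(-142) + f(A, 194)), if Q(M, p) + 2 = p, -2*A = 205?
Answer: -928356/1669 ≈ -556.23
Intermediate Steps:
m = -9508/1669 (m = 28524*(-1/5007) = -9508/1669 ≈ -5.6968)
G(b) = 4*b² (G(b) = -2*b²*(-2) = 4*b²)
A = -205/2 (A = -½*205 = -205/2 ≈ -102.50)
Q(M, p) = -2 + p
(Q(G(-1), -3) + m)*(K(-142) + f(A, 194)) = ((-2 - 3) - 9508/1669)*(-142 + 194) = (-5 - 9508/1669)*52 = -17853/1669*52 = -928356/1669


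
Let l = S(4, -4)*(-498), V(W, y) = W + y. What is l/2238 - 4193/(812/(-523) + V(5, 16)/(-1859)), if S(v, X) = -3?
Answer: 217282550776/81020449 ≈ 2681.8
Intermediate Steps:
l = 1494 (l = -3*(-498) = 1494)
l/2238 - 4193/(812/(-523) + V(5, 16)/(-1859)) = 1494/2238 - 4193/(812/(-523) + (5 + 16)/(-1859)) = 1494*(1/2238) - 4193/(812*(-1/523) + 21*(-1/1859)) = 249/373 - 4193/(-812/523 - 21/1859) = 249/373 - 4193/(-1520491/972257) = 249/373 - 4193*(-972257/1520491) = 249/373 + 582381943/217213 = 217282550776/81020449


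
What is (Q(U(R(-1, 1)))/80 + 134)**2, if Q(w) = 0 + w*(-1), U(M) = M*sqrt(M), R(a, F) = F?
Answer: 114896961/6400 ≈ 17953.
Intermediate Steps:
U(M) = M**(3/2)
Q(w) = -w (Q(w) = 0 - w = -w)
(Q(U(R(-1, 1)))/80 + 134)**2 = (-1**(3/2)/80 + 134)**2 = (-1*1*(1/80) + 134)**2 = (-1*1/80 + 134)**2 = (-1/80 + 134)**2 = (10719/80)**2 = 114896961/6400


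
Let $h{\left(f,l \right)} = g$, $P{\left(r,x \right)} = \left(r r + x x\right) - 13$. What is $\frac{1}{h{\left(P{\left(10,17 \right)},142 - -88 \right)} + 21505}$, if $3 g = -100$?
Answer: $\frac{3}{64415} \approx 4.6573 \cdot 10^{-5}$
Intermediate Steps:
$g = - \frac{100}{3}$ ($g = \frac{1}{3} \left(-100\right) = - \frac{100}{3} \approx -33.333$)
$P{\left(r,x \right)} = -13 + r^{2} + x^{2}$ ($P{\left(r,x \right)} = \left(r^{2} + x^{2}\right) - 13 = -13 + r^{2} + x^{2}$)
$h{\left(f,l \right)} = - \frac{100}{3}$
$\frac{1}{h{\left(P{\left(10,17 \right)},142 - -88 \right)} + 21505} = \frac{1}{- \frac{100}{3} + 21505} = \frac{1}{\frac{64415}{3}} = \frac{3}{64415}$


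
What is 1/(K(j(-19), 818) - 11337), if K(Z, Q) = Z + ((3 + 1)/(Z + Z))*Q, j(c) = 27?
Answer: -27/303734 ≈ -8.8894e-5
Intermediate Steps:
K(Z, Q) = Z + 2*Q/Z (K(Z, Q) = Z + (4/((2*Z)))*Q = Z + (4*(1/(2*Z)))*Q = Z + (2/Z)*Q = Z + 2*Q/Z)
1/(K(j(-19), 818) - 11337) = 1/((27 + 2*818/27) - 11337) = 1/((27 + 2*818*(1/27)) - 11337) = 1/((27 + 1636/27) - 11337) = 1/(2365/27 - 11337) = 1/(-303734/27) = -27/303734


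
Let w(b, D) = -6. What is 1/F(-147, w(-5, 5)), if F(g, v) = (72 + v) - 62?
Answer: ¼ ≈ 0.25000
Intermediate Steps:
F(g, v) = 10 + v
1/F(-147, w(-5, 5)) = 1/(10 - 6) = 1/4 = ¼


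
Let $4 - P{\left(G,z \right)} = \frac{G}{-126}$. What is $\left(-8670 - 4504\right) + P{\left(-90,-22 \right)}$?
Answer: $- \frac{92195}{7} \approx -13171.0$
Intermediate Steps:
$P{\left(G,z \right)} = 4 + \frac{G}{126}$ ($P{\left(G,z \right)} = 4 - \frac{G}{-126} = 4 - G \left(- \frac{1}{126}\right) = 4 - - \frac{G}{126} = 4 + \frac{G}{126}$)
$\left(-8670 - 4504\right) + P{\left(-90,-22 \right)} = \left(-8670 - 4504\right) + \left(4 + \frac{1}{126} \left(-90\right)\right) = -13174 + \left(4 - \frac{5}{7}\right) = -13174 + \frac{23}{7} = - \frac{92195}{7}$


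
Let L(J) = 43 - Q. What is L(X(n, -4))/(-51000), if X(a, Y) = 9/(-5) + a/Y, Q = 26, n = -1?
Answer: -1/3000 ≈ -0.00033333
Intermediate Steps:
X(a, Y) = -9/5 + a/Y (X(a, Y) = 9*(-1/5) + a/Y = -9/5 + a/Y)
L(J) = 17 (L(J) = 43 - 1*26 = 43 - 26 = 17)
L(X(n, -4))/(-51000) = 17/(-51000) = 17*(-1/51000) = -1/3000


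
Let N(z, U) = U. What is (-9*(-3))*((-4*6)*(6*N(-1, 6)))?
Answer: -23328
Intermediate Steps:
(-9*(-3))*((-4*6)*(6*N(-1, 6))) = (-9*(-3))*((-4*6)*(6*6)) = (-3*(-9))*(-24*36) = 27*(-864) = -23328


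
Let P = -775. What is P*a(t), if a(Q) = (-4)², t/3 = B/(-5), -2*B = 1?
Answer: -12400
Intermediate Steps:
B = -½ (B = -½*1 = -½ ≈ -0.50000)
t = 3/10 (t = 3*(-½/(-5)) = 3*(-½*(-⅕)) = 3*(⅒) = 3/10 ≈ 0.30000)
a(Q) = 16
P*a(t) = -775*16 = -12400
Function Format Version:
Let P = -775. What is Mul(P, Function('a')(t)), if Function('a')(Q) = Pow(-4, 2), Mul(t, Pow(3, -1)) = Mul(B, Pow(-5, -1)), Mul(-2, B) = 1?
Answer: -12400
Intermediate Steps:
B = Rational(-1, 2) (B = Mul(Rational(-1, 2), 1) = Rational(-1, 2) ≈ -0.50000)
t = Rational(3, 10) (t = Mul(3, Mul(Rational(-1, 2), Pow(-5, -1))) = Mul(3, Mul(Rational(-1, 2), Rational(-1, 5))) = Mul(3, Rational(1, 10)) = Rational(3, 10) ≈ 0.30000)
Function('a')(Q) = 16
Mul(P, Function('a')(t)) = Mul(-775, 16) = -12400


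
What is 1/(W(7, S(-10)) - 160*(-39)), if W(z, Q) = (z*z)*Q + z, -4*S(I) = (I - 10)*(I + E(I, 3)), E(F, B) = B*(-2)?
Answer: 1/2327 ≈ 0.00042974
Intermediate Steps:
E(F, B) = -2*B
S(I) = -(-10 + I)*(-6 + I)/4 (S(I) = -(I - 10)*(I - 2*3)/4 = -(-10 + I)*(I - 6)/4 = -(-10 + I)*(-6 + I)/4)
W(z, Q) = z + Q*z² (W(z, Q) = z²*Q + z = Q*z² + z = z + Q*z²)
1/(W(7, S(-10)) - 160*(-39)) = 1/(7*(1 + (-15 + 4*(-10) - ¼*(-10)²)*7) - 160*(-39)) = 1/(7*(1 + (-15 - 40 - ¼*100)*7) + 6240) = 1/(7*(1 + (-15 - 40 - 25)*7) + 6240) = 1/(7*(1 - 80*7) + 6240) = 1/(7*(1 - 560) + 6240) = 1/(7*(-559) + 6240) = 1/(-3913 + 6240) = 1/2327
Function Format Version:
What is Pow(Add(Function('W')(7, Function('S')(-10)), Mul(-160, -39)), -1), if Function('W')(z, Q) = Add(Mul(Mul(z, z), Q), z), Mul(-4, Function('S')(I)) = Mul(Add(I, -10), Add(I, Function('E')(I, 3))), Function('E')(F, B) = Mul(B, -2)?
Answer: Rational(1, 2327) ≈ 0.00042974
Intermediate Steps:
Function('E')(F, B) = Mul(-2, B)
Function('S')(I) = Mul(Rational(-1, 4), Add(-10, I), Add(-6, I)) (Function('S')(I) = Mul(Rational(-1, 4), Mul(Add(I, -10), Add(I, Mul(-2, 3)))) = Mul(Rational(-1, 4), Mul(Add(-10, I), Add(I, -6))) = Mul(Rational(-1, 4), Mul(Add(-10, I), Add(-6, I))) = Mul(Rational(-1, 4), Add(-10, I), Add(-6, I)))
Function('W')(z, Q) = Add(z, Mul(Q, Pow(z, 2))) (Function('W')(z, Q) = Add(Mul(Pow(z, 2), Q), z) = Add(Mul(Q, Pow(z, 2)), z) = Add(z, Mul(Q, Pow(z, 2))))
Pow(Add(Function('W')(7, Function('S')(-10)), Mul(-160, -39)), -1) = Pow(Add(Mul(7, Add(1, Mul(Add(-15, Mul(4, -10), Mul(Rational(-1, 4), Pow(-10, 2))), 7))), Mul(-160, -39)), -1) = Pow(Add(Mul(7, Add(1, Mul(Add(-15, -40, Mul(Rational(-1, 4), 100)), 7))), 6240), -1) = Pow(Add(Mul(7, Add(1, Mul(Add(-15, -40, -25), 7))), 6240), -1) = Pow(Add(Mul(7, Add(1, Mul(-80, 7))), 6240), -1) = Pow(Add(Mul(7, Add(1, -560)), 6240), -1) = Pow(Add(Mul(7, -559), 6240), -1) = Pow(Add(-3913, 6240), -1) = Pow(2327, -1) = Rational(1, 2327)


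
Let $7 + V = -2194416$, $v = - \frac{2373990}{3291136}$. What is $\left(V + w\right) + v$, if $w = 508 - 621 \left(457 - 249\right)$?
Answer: $- \frac{3822792233139}{1645568} \approx -2.3231 \cdot 10^{6}$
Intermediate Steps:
$v = - \frac{1186995}{1645568}$ ($v = \left(-2373990\right) \frac{1}{3291136} = - \frac{1186995}{1645568} \approx -0.72133$)
$V = -2194423$ ($V = -7 - 2194416 = -2194423$)
$w = -128660$ ($w = 508 - 129168 = -128660$)
$\left(V + w\right) + v = \left(-2194423 - 128660\right) - \frac{1186995}{1645568} = -2323083 - \frac{1186995}{1645568} = - \frac{3822792233139}{1645568}$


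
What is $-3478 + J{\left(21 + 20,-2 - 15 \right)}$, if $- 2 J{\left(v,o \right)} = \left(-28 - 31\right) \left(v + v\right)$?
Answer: $-1059$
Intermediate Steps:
$J{\left(v,o \right)} = 59 v$ ($J{\left(v,o \right)} = - \frac{\left(-28 - 31\right) \left(v + v\right)}{2} = - \frac{\left(-59\right) 2 v}{2} = - \frac{\left(-118\right) v}{2} = 59 v$)
$-3478 + J{\left(21 + 20,-2 - 15 \right)} = -3478 + 59 \left(21 + 20\right) = -3478 + 59 \cdot 41 = -3478 + 2419 = -1059$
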